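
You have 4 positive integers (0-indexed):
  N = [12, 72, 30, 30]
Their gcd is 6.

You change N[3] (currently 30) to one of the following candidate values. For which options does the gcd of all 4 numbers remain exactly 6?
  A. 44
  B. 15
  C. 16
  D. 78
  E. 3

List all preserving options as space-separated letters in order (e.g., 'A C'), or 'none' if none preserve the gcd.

Answer: D

Derivation:
Old gcd = 6; gcd of others (without N[3]) = 6
New gcd for candidate v: gcd(6, v). Preserves old gcd iff gcd(6, v) = 6.
  Option A: v=44, gcd(6,44)=2 -> changes
  Option B: v=15, gcd(6,15)=3 -> changes
  Option C: v=16, gcd(6,16)=2 -> changes
  Option D: v=78, gcd(6,78)=6 -> preserves
  Option E: v=3, gcd(6,3)=3 -> changes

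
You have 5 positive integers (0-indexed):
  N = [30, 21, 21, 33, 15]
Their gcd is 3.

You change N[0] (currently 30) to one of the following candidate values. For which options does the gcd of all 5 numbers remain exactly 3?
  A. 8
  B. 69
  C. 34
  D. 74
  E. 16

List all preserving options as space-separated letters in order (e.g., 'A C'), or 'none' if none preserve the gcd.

Old gcd = 3; gcd of others (without N[0]) = 3
New gcd for candidate v: gcd(3, v). Preserves old gcd iff gcd(3, v) = 3.
  Option A: v=8, gcd(3,8)=1 -> changes
  Option B: v=69, gcd(3,69)=3 -> preserves
  Option C: v=34, gcd(3,34)=1 -> changes
  Option D: v=74, gcd(3,74)=1 -> changes
  Option E: v=16, gcd(3,16)=1 -> changes

Answer: B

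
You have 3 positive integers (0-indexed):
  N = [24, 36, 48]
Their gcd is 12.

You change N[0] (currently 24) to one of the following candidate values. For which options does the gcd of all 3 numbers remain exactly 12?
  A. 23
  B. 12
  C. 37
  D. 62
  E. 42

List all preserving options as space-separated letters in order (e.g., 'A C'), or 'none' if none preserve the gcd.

Old gcd = 12; gcd of others (without N[0]) = 12
New gcd for candidate v: gcd(12, v). Preserves old gcd iff gcd(12, v) = 12.
  Option A: v=23, gcd(12,23)=1 -> changes
  Option B: v=12, gcd(12,12)=12 -> preserves
  Option C: v=37, gcd(12,37)=1 -> changes
  Option D: v=62, gcd(12,62)=2 -> changes
  Option E: v=42, gcd(12,42)=6 -> changes

Answer: B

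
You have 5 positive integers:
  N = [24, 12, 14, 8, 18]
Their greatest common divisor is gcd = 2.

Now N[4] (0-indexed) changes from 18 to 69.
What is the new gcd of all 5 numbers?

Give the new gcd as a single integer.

Answer: 1

Derivation:
Numbers: [24, 12, 14, 8, 18], gcd = 2
Change: index 4, 18 -> 69
gcd of the OTHER numbers (without index 4): gcd([24, 12, 14, 8]) = 2
New gcd = gcd(g_others, new_val) = gcd(2, 69) = 1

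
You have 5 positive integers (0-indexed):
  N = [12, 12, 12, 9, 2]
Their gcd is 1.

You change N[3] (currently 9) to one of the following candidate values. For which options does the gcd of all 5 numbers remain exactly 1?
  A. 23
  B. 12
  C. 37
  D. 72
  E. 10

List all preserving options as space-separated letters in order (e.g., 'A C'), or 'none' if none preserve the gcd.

Answer: A C

Derivation:
Old gcd = 1; gcd of others (without N[3]) = 2
New gcd for candidate v: gcd(2, v). Preserves old gcd iff gcd(2, v) = 1.
  Option A: v=23, gcd(2,23)=1 -> preserves
  Option B: v=12, gcd(2,12)=2 -> changes
  Option C: v=37, gcd(2,37)=1 -> preserves
  Option D: v=72, gcd(2,72)=2 -> changes
  Option E: v=10, gcd(2,10)=2 -> changes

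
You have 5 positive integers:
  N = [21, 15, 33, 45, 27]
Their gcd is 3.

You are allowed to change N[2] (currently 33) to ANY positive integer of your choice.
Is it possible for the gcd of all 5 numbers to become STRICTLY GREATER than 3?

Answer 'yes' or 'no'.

Answer: no

Derivation:
Current gcd = 3
gcd of all OTHER numbers (without N[2]=33): gcd([21, 15, 45, 27]) = 3
The new gcd after any change is gcd(3, new_value).
This can be at most 3.
Since 3 = old gcd 3, the gcd can only stay the same or decrease.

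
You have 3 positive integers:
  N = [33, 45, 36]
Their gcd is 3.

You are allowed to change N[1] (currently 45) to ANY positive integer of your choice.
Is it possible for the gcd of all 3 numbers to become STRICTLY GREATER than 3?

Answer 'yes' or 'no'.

Answer: no

Derivation:
Current gcd = 3
gcd of all OTHER numbers (without N[1]=45): gcd([33, 36]) = 3
The new gcd after any change is gcd(3, new_value).
This can be at most 3.
Since 3 = old gcd 3, the gcd can only stay the same or decrease.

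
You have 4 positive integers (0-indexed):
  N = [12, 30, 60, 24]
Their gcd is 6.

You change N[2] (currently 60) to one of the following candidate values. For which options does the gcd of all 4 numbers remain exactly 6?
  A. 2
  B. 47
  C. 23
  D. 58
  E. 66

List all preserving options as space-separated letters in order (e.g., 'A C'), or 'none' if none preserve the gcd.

Old gcd = 6; gcd of others (without N[2]) = 6
New gcd for candidate v: gcd(6, v). Preserves old gcd iff gcd(6, v) = 6.
  Option A: v=2, gcd(6,2)=2 -> changes
  Option B: v=47, gcd(6,47)=1 -> changes
  Option C: v=23, gcd(6,23)=1 -> changes
  Option D: v=58, gcd(6,58)=2 -> changes
  Option E: v=66, gcd(6,66)=6 -> preserves

Answer: E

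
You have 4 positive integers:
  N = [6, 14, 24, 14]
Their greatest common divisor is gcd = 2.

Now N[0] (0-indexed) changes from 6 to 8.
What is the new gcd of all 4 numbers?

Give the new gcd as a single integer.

Answer: 2

Derivation:
Numbers: [6, 14, 24, 14], gcd = 2
Change: index 0, 6 -> 8
gcd of the OTHER numbers (without index 0): gcd([14, 24, 14]) = 2
New gcd = gcd(g_others, new_val) = gcd(2, 8) = 2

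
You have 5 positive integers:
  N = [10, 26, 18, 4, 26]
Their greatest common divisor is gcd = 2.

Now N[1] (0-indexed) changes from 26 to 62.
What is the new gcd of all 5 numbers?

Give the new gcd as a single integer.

Answer: 2

Derivation:
Numbers: [10, 26, 18, 4, 26], gcd = 2
Change: index 1, 26 -> 62
gcd of the OTHER numbers (without index 1): gcd([10, 18, 4, 26]) = 2
New gcd = gcd(g_others, new_val) = gcd(2, 62) = 2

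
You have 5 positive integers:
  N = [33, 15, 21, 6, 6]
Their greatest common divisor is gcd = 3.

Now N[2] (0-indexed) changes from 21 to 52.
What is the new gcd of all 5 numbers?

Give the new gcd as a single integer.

Answer: 1

Derivation:
Numbers: [33, 15, 21, 6, 6], gcd = 3
Change: index 2, 21 -> 52
gcd of the OTHER numbers (without index 2): gcd([33, 15, 6, 6]) = 3
New gcd = gcd(g_others, new_val) = gcd(3, 52) = 1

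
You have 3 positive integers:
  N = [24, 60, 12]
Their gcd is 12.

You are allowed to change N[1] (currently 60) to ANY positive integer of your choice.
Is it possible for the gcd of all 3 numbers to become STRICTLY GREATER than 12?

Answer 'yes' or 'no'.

Current gcd = 12
gcd of all OTHER numbers (without N[1]=60): gcd([24, 12]) = 12
The new gcd after any change is gcd(12, new_value).
This can be at most 12.
Since 12 = old gcd 12, the gcd can only stay the same or decrease.

Answer: no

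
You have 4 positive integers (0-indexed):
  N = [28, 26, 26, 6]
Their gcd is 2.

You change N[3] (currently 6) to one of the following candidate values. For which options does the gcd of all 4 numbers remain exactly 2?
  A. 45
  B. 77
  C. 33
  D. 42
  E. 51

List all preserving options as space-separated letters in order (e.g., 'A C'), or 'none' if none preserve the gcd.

Answer: D

Derivation:
Old gcd = 2; gcd of others (without N[3]) = 2
New gcd for candidate v: gcd(2, v). Preserves old gcd iff gcd(2, v) = 2.
  Option A: v=45, gcd(2,45)=1 -> changes
  Option B: v=77, gcd(2,77)=1 -> changes
  Option C: v=33, gcd(2,33)=1 -> changes
  Option D: v=42, gcd(2,42)=2 -> preserves
  Option E: v=51, gcd(2,51)=1 -> changes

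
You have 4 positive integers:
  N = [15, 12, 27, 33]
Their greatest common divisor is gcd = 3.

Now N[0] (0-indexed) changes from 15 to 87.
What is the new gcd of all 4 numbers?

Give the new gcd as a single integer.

Answer: 3

Derivation:
Numbers: [15, 12, 27, 33], gcd = 3
Change: index 0, 15 -> 87
gcd of the OTHER numbers (without index 0): gcd([12, 27, 33]) = 3
New gcd = gcd(g_others, new_val) = gcd(3, 87) = 3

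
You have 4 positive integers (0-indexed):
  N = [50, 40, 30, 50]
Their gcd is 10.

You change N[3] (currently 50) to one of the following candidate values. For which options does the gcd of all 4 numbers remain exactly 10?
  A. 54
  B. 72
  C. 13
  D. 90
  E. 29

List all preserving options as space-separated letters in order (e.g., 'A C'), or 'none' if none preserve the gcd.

Answer: D

Derivation:
Old gcd = 10; gcd of others (without N[3]) = 10
New gcd for candidate v: gcd(10, v). Preserves old gcd iff gcd(10, v) = 10.
  Option A: v=54, gcd(10,54)=2 -> changes
  Option B: v=72, gcd(10,72)=2 -> changes
  Option C: v=13, gcd(10,13)=1 -> changes
  Option D: v=90, gcd(10,90)=10 -> preserves
  Option E: v=29, gcd(10,29)=1 -> changes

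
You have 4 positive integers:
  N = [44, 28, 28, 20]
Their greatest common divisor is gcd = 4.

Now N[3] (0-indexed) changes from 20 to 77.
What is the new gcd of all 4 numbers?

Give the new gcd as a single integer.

Answer: 1

Derivation:
Numbers: [44, 28, 28, 20], gcd = 4
Change: index 3, 20 -> 77
gcd of the OTHER numbers (without index 3): gcd([44, 28, 28]) = 4
New gcd = gcd(g_others, new_val) = gcd(4, 77) = 1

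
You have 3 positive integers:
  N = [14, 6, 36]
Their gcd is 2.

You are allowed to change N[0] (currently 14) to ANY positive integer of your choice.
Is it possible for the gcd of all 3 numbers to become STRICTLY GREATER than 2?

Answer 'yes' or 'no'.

Answer: yes

Derivation:
Current gcd = 2
gcd of all OTHER numbers (without N[0]=14): gcd([6, 36]) = 6
The new gcd after any change is gcd(6, new_value).
This can be at most 6.
Since 6 > old gcd 2, the gcd CAN increase (e.g., set N[0] = 6).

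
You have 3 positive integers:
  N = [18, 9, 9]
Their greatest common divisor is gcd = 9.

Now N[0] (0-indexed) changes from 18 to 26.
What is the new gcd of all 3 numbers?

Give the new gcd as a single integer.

Numbers: [18, 9, 9], gcd = 9
Change: index 0, 18 -> 26
gcd of the OTHER numbers (without index 0): gcd([9, 9]) = 9
New gcd = gcd(g_others, new_val) = gcd(9, 26) = 1

Answer: 1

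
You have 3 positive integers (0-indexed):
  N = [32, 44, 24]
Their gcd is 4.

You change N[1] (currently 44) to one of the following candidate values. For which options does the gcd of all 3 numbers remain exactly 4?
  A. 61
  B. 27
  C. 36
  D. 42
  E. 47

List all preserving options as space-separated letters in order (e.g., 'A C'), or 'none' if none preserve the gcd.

Answer: C

Derivation:
Old gcd = 4; gcd of others (without N[1]) = 8
New gcd for candidate v: gcd(8, v). Preserves old gcd iff gcd(8, v) = 4.
  Option A: v=61, gcd(8,61)=1 -> changes
  Option B: v=27, gcd(8,27)=1 -> changes
  Option C: v=36, gcd(8,36)=4 -> preserves
  Option D: v=42, gcd(8,42)=2 -> changes
  Option E: v=47, gcd(8,47)=1 -> changes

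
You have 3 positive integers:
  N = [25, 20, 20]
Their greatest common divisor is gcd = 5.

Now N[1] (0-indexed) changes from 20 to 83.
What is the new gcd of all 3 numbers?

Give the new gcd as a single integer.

Answer: 1

Derivation:
Numbers: [25, 20, 20], gcd = 5
Change: index 1, 20 -> 83
gcd of the OTHER numbers (without index 1): gcd([25, 20]) = 5
New gcd = gcd(g_others, new_val) = gcd(5, 83) = 1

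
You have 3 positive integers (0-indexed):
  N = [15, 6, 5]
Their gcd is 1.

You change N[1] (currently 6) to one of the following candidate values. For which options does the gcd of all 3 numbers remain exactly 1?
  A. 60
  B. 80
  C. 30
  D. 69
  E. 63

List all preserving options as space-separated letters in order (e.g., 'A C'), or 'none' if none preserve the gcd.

Answer: D E

Derivation:
Old gcd = 1; gcd of others (without N[1]) = 5
New gcd for candidate v: gcd(5, v). Preserves old gcd iff gcd(5, v) = 1.
  Option A: v=60, gcd(5,60)=5 -> changes
  Option B: v=80, gcd(5,80)=5 -> changes
  Option C: v=30, gcd(5,30)=5 -> changes
  Option D: v=69, gcd(5,69)=1 -> preserves
  Option E: v=63, gcd(5,63)=1 -> preserves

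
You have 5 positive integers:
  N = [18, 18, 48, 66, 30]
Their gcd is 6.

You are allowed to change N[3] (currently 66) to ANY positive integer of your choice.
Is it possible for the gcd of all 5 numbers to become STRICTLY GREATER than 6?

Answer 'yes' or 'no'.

Answer: no

Derivation:
Current gcd = 6
gcd of all OTHER numbers (without N[3]=66): gcd([18, 18, 48, 30]) = 6
The new gcd after any change is gcd(6, new_value).
This can be at most 6.
Since 6 = old gcd 6, the gcd can only stay the same or decrease.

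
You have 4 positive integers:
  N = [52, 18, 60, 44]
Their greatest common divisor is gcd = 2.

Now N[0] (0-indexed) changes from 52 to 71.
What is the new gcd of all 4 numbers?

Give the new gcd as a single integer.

Numbers: [52, 18, 60, 44], gcd = 2
Change: index 0, 52 -> 71
gcd of the OTHER numbers (without index 0): gcd([18, 60, 44]) = 2
New gcd = gcd(g_others, new_val) = gcd(2, 71) = 1

Answer: 1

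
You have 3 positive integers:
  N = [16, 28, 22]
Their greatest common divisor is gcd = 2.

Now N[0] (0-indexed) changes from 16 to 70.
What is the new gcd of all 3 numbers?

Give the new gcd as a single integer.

Numbers: [16, 28, 22], gcd = 2
Change: index 0, 16 -> 70
gcd of the OTHER numbers (without index 0): gcd([28, 22]) = 2
New gcd = gcd(g_others, new_val) = gcd(2, 70) = 2

Answer: 2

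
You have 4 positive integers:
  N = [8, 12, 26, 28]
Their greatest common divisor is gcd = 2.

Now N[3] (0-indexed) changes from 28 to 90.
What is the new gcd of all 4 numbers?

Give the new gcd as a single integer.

Numbers: [8, 12, 26, 28], gcd = 2
Change: index 3, 28 -> 90
gcd of the OTHER numbers (without index 3): gcd([8, 12, 26]) = 2
New gcd = gcd(g_others, new_val) = gcd(2, 90) = 2

Answer: 2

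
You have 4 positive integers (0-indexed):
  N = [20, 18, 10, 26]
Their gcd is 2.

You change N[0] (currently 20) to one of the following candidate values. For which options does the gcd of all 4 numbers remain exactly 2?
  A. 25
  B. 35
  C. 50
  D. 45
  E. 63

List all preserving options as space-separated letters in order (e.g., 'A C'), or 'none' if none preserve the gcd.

Answer: C

Derivation:
Old gcd = 2; gcd of others (without N[0]) = 2
New gcd for candidate v: gcd(2, v). Preserves old gcd iff gcd(2, v) = 2.
  Option A: v=25, gcd(2,25)=1 -> changes
  Option B: v=35, gcd(2,35)=1 -> changes
  Option C: v=50, gcd(2,50)=2 -> preserves
  Option D: v=45, gcd(2,45)=1 -> changes
  Option E: v=63, gcd(2,63)=1 -> changes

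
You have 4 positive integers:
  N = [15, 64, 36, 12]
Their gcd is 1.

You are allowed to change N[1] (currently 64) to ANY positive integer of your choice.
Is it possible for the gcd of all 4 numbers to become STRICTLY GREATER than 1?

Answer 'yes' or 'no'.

Current gcd = 1
gcd of all OTHER numbers (without N[1]=64): gcd([15, 36, 12]) = 3
The new gcd after any change is gcd(3, new_value).
This can be at most 3.
Since 3 > old gcd 1, the gcd CAN increase (e.g., set N[1] = 3).

Answer: yes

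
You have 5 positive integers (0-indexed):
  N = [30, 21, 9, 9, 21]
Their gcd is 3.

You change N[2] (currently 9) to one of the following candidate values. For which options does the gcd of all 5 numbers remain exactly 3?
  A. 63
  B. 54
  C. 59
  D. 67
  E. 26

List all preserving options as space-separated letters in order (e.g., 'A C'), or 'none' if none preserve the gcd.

Old gcd = 3; gcd of others (without N[2]) = 3
New gcd for candidate v: gcd(3, v). Preserves old gcd iff gcd(3, v) = 3.
  Option A: v=63, gcd(3,63)=3 -> preserves
  Option B: v=54, gcd(3,54)=3 -> preserves
  Option C: v=59, gcd(3,59)=1 -> changes
  Option D: v=67, gcd(3,67)=1 -> changes
  Option E: v=26, gcd(3,26)=1 -> changes

Answer: A B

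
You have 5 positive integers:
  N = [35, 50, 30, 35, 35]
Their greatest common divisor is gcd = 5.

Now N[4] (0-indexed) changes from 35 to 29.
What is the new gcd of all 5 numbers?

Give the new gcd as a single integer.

Numbers: [35, 50, 30, 35, 35], gcd = 5
Change: index 4, 35 -> 29
gcd of the OTHER numbers (without index 4): gcd([35, 50, 30, 35]) = 5
New gcd = gcd(g_others, new_val) = gcd(5, 29) = 1

Answer: 1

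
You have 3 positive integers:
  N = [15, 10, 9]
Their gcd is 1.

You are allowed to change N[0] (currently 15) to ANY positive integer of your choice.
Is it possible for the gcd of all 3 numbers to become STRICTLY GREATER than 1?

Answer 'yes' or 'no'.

Current gcd = 1
gcd of all OTHER numbers (without N[0]=15): gcd([10, 9]) = 1
The new gcd after any change is gcd(1, new_value).
This can be at most 1.
Since 1 = old gcd 1, the gcd can only stay the same or decrease.

Answer: no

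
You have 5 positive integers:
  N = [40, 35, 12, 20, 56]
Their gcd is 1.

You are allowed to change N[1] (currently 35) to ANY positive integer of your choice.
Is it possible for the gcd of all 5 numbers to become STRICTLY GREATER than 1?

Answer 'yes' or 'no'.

Current gcd = 1
gcd of all OTHER numbers (without N[1]=35): gcd([40, 12, 20, 56]) = 4
The new gcd after any change is gcd(4, new_value).
This can be at most 4.
Since 4 > old gcd 1, the gcd CAN increase (e.g., set N[1] = 4).

Answer: yes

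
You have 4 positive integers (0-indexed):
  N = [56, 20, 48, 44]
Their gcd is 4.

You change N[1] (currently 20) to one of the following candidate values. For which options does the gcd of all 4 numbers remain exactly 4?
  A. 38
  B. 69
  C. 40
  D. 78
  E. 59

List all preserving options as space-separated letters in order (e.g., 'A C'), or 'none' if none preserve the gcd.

Old gcd = 4; gcd of others (without N[1]) = 4
New gcd for candidate v: gcd(4, v). Preserves old gcd iff gcd(4, v) = 4.
  Option A: v=38, gcd(4,38)=2 -> changes
  Option B: v=69, gcd(4,69)=1 -> changes
  Option C: v=40, gcd(4,40)=4 -> preserves
  Option D: v=78, gcd(4,78)=2 -> changes
  Option E: v=59, gcd(4,59)=1 -> changes

Answer: C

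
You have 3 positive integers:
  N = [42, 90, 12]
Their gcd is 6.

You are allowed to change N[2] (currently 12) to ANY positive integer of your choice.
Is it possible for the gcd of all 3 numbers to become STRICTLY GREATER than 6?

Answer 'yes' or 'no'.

Current gcd = 6
gcd of all OTHER numbers (without N[2]=12): gcd([42, 90]) = 6
The new gcd after any change is gcd(6, new_value).
This can be at most 6.
Since 6 = old gcd 6, the gcd can only stay the same or decrease.

Answer: no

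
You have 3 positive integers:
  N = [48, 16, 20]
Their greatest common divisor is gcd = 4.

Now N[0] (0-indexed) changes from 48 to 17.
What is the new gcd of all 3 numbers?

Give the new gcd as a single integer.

Answer: 1

Derivation:
Numbers: [48, 16, 20], gcd = 4
Change: index 0, 48 -> 17
gcd of the OTHER numbers (without index 0): gcd([16, 20]) = 4
New gcd = gcd(g_others, new_val) = gcd(4, 17) = 1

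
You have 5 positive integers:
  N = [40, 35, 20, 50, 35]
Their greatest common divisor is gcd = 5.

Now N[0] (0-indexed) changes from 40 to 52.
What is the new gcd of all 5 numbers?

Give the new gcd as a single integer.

Answer: 1

Derivation:
Numbers: [40, 35, 20, 50, 35], gcd = 5
Change: index 0, 40 -> 52
gcd of the OTHER numbers (without index 0): gcd([35, 20, 50, 35]) = 5
New gcd = gcd(g_others, new_val) = gcd(5, 52) = 1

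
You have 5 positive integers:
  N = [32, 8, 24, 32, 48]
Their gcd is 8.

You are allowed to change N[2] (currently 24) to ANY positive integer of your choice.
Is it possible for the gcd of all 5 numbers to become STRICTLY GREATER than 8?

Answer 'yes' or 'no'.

Answer: no

Derivation:
Current gcd = 8
gcd of all OTHER numbers (without N[2]=24): gcd([32, 8, 32, 48]) = 8
The new gcd after any change is gcd(8, new_value).
This can be at most 8.
Since 8 = old gcd 8, the gcd can only stay the same or decrease.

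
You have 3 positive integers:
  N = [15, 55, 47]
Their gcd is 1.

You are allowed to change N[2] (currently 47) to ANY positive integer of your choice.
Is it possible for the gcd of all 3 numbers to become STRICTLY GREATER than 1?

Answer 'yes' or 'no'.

Answer: yes

Derivation:
Current gcd = 1
gcd of all OTHER numbers (without N[2]=47): gcd([15, 55]) = 5
The new gcd after any change is gcd(5, new_value).
This can be at most 5.
Since 5 > old gcd 1, the gcd CAN increase (e.g., set N[2] = 5).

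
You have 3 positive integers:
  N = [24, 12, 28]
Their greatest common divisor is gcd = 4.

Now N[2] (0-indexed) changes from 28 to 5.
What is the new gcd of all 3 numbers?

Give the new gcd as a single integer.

Numbers: [24, 12, 28], gcd = 4
Change: index 2, 28 -> 5
gcd of the OTHER numbers (without index 2): gcd([24, 12]) = 12
New gcd = gcd(g_others, new_val) = gcd(12, 5) = 1

Answer: 1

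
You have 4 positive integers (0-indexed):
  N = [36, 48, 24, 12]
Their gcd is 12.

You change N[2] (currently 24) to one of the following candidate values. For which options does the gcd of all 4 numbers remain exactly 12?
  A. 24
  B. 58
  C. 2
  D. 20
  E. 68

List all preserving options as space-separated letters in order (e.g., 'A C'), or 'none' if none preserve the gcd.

Old gcd = 12; gcd of others (without N[2]) = 12
New gcd for candidate v: gcd(12, v). Preserves old gcd iff gcd(12, v) = 12.
  Option A: v=24, gcd(12,24)=12 -> preserves
  Option B: v=58, gcd(12,58)=2 -> changes
  Option C: v=2, gcd(12,2)=2 -> changes
  Option D: v=20, gcd(12,20)=4 -> changes
  Option E: v=68, gcd(12,68)=4 -> changes

Answer: A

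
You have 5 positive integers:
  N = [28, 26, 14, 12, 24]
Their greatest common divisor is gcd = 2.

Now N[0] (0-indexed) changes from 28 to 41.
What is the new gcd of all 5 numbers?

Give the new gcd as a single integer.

Numbers: [28, 26, 14, 12, 24], gcd = 2
Change: index 0, 28 -> 41
gcd of the OTHER numbers (without index 0): gcd([26, 14, 12, 24]) = 2
New gcd = gcd(g_others, new_val) = gcd(2, 41) = 1

Answer: 1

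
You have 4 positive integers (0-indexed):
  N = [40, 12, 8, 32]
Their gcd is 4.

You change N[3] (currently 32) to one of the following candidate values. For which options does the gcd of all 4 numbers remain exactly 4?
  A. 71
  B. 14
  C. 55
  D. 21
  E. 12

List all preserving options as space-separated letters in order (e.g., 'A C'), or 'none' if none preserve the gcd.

Old gcd = 4; gcd of others (without N[3]) = 4
New gcd for candidate v: gcd(4, v). Preserves old gcd iff gcd(4, v) = 4.
  Option A: v=71, gcd(4,71)=1 -> changes
  Option B: v=14, gcd(4,14)=2 -> changes
  Option C: v=55, gcd(4,55)=1 -> changes
  Option D: v=21, gcd(4,21)=1 -> changes
  Option E: v=12, gcd(4,12)=4 -> preserves

Answer: E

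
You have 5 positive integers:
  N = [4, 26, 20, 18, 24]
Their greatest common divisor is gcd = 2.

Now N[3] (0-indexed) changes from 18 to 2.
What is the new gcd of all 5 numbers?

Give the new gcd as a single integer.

Numbers: [4, 26, 20, 18, 24], gcd = 2
Change: index 3, 18 -> 2
gcd of the OTHER numbers (without index 3): gcd([4, 26, 20, 24]) = 2
New gcd = gcd(g_others, new_val) = gcd(2, 2) = 2

Answer: 2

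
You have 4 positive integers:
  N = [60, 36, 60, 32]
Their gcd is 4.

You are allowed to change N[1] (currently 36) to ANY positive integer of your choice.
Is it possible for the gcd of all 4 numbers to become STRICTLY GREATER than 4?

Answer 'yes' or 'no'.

Answer: no

Derivation:
Current gcd = 4
gcd of all OTHER numbers (without N[1]=36): gcd([60, 60, 32]) = 4
The new gcd after any change is gcd(4, new_value).
This can be at most 4.
Since 4 = old gcd 4, the gcd can only stay the same or decrease.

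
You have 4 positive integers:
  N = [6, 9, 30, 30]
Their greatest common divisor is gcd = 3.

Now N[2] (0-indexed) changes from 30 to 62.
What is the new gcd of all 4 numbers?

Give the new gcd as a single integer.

Numbers: [6, 9, 30, 30], gcd = 3
Change: index 2, 30 -> 62
gcd of the OTHER numbers (without index 2): gcd([6, 9, 30]) = 3
New gcd = gcd(g_others, new_val) = gcd(3, 62) = 1

Answer: 1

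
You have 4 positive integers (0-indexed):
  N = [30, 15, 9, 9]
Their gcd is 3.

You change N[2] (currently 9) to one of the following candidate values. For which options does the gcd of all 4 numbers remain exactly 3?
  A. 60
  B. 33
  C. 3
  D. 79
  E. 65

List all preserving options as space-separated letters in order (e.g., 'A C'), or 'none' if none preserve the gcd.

Answer: A B C

Derivation:
Old gcd = 3; gcd of others (without N[2]) = 3
New gcd for candidate v: gcd(3, v). Preserves old gcd iff gcd(3, v) = 3.
  Option A: v=60, gcd(3,60)=3 -> preserves
  Option B: v=33, gcd(3,33)=3 -> preserves
  Option C: v=3, gcd(3,3)=3 -> preserves
  Option D: v=79, gcd(3,79)=1 -> changes
  Option E: v=65, gcd(3,65)=1 -> changes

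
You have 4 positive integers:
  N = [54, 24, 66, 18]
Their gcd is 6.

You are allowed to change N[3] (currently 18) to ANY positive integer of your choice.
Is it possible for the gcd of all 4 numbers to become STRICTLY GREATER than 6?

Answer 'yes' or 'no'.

Answer: no

Derivation:
Current gcd = 6
gcd of all OTHER numbers (without N[3]=18): gcd([54, 24, 66]) = 6
The new gcd after any change is gcd(6, new_value).
This can be at most 6.
Since 6 = old gcd 6, the gcd can only stay the same or decrease.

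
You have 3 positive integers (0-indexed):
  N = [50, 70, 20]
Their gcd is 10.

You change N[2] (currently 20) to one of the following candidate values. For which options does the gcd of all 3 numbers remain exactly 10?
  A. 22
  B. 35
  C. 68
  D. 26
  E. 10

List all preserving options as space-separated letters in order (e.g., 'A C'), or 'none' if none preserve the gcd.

Answer: E

Derivation:
Old gcd = 10; gcd of others (without N[2]) = 10
New gcd for candidate v: gcd(10, v). Preserves old gcd iff gcd(10, v) = 10.
  Option A: v=22, gcd(10,22)=2 -> changes
  Option B: v=35, gcd(10,35)=5 -> changes
  Option C: v=68, gcd(10,68)=2 -> changes
  Option D: v=26, gcd(10,26)=2 -> changes
  Option E: v=10, gcd(10,10)=10 -> preserves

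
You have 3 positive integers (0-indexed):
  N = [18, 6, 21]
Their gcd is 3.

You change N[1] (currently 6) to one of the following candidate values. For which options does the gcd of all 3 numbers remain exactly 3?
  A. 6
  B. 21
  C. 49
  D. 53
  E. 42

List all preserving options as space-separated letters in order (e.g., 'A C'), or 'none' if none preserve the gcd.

Old gcd = 3; gcd of others (without N[1]) = 3
New gcd for candidate v: gcd(3, v). Preserves old gcd iff gcd(3, v) = 3.
  Option A: v=6, gcd(3,6)=3 -> preserves
  Option B: v=21, gcd(3,21)=3 -> preserves
  Option C: v=49, gcd(3,49)=1 -> changes
  Option D: v=53, gcd(3,53)=1 -> changes
  Option E: v=42, gcd(3,42)=3 -> preserves

Answer: A B E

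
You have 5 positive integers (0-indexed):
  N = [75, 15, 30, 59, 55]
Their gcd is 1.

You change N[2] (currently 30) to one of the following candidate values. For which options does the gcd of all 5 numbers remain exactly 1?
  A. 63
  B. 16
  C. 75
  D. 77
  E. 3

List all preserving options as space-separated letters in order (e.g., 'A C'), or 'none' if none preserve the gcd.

Old gcd = 1; gcd of others (without N[2]) = 1
New gcd for candidate v: gcd(1, v). Preserves old gcd iff gcd(1, v) = 1.
  Option A: v=63, gcd(1,63)=1 -> preserves
  Option B: v=16, gcd(1,16)=1 -> preserves
  Option C: v=75, gcd(1,75)=1 -> preserves
  Option D: v=77, gcd(1,77)=1 -> preserves
  Option E: v=3, gcd(1,3)=1 -> preserves

Answer: A B C D E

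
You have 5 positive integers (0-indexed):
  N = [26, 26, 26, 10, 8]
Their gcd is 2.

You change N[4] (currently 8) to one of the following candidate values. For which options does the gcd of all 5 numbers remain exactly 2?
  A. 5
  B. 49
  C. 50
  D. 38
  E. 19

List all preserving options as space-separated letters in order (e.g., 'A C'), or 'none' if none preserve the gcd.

Old gcd = 2; gcd of others (without N[4]) = 2
New gcd for candidate v: gcd(2, v). Preserves old gcd iff gcd(2, v) = 2.
  Option A: v=5, gcd(2,5)=1 -> changes
  Option B: v=49, gcd(2,49)=1 -> changes
  Option C: v=50, gcd(2,50)=2 -> preserves
  Option D: v=38, gcd(2,38)=2 -> preserves
  Option E: v=19, gcd(2,19)=1 -> changes

Answer: C D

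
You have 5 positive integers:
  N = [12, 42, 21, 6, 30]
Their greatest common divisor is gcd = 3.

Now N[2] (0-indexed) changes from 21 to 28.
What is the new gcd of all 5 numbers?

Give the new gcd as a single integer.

Numbers: [12, 42, 21, 6, 30], gcd = 3
Change: index 2, 21 -> 28
gcd of the OTHER numbers (without index 2): gcd([12, 42, 6, 30]) = 6
New gcd = gcd(g_others, new_val) = gcd(6, 28) = 2

Answer: 2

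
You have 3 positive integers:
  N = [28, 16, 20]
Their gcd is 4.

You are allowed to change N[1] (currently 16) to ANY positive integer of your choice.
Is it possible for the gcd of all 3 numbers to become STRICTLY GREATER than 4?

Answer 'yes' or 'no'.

Answer: no

Derivation:
Current gcd = 4
gcd of all OTHER numbers (without N[1]=16): gcd([28, 20]) = 4
The new gcd after any change is gcd(4, new_value).
This can be at most 4.
Since 4 = old gcd 4, the gcd can only stay the same or decrease.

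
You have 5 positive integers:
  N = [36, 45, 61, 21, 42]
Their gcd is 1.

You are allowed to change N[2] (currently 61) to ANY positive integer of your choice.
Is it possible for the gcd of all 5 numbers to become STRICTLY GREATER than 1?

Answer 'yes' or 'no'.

Current gcd = 1
gcd of all OTHER numbers (without N[2]=61): gcd([36, 45, 21, 42]) = 3
The new gcd after any change is gcd(3, new_value).
This can be at most 3.
Since 3 > old gcd 1, the gcd CAN increase (e.g., set N[2] = 3).

Answer: yes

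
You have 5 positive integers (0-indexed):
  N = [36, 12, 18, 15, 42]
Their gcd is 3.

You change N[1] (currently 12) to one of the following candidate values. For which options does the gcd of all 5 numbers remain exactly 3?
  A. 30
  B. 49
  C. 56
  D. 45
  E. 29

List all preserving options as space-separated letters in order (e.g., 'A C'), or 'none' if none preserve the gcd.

Old gcd = 3; gcd of others (without N[1]) = 3
New gcd for candidate v: gcd(3, v). Preserves old gcd iff gcd(3, v) = 3.
  Option A: v=30, gcd(3,30)=3 -> preserves
  Option B: v=49, gcd(3,49)=1 -> changes
  Option C: v=56, gcd(3,56)=1 -> changes
  Option D: v=45, gcd(3,45)=3 -> preserves
  Option E: v=29, gcd(3,29)=1 -> changes

Answer: A D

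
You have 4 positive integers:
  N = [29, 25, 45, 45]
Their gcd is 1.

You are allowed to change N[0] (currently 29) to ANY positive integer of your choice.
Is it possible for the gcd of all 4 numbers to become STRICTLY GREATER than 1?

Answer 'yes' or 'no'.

Answer: yes

Derivation:
Current gcd = 1
gcd of all OTHER numbers (without N[0]=29): gcd([25, 45, 45]) = 5
The new gcd after any change is gcd(5, new_value).
This can be at most 5.
Since 5 > old gcd 1, the gcd CAN increase (e.g., set N[0] = 5).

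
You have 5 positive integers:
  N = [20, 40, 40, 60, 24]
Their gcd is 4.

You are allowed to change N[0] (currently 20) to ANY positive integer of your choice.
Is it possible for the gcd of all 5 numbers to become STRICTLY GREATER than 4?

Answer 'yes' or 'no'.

Current gcd = 4
gcd of all OTHER numbers (without N[0]=20): gcd([40, 40, 60, 24]) = 4
The new gcd after any change is gcd(4, new_value).
This can be at most 4.
Since 4 = old gcd 4, the gcd can only stay the same or decrease.

Answer: no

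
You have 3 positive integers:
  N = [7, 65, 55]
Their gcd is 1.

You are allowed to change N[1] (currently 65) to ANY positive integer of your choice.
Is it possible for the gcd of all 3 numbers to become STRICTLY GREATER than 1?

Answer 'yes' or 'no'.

Current gcd = 1
gcd of all OTHER numbers (without N[1]=65): gcd([7, 55]) = 1
The new gcd after any change is gcd(1, new_value).
This can be at most 1.
Since 1 = old gcd 1, the gcd can only stay the same or decrease.

Answer: no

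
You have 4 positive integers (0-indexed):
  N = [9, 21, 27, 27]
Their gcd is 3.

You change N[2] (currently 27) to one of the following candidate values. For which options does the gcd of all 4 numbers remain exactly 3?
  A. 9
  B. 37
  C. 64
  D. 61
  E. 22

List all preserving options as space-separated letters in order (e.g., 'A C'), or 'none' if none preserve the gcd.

Old gcd = 3; gcd of others (without N[2]) = 3
New gcd for candidate v: gcd(3, v). Preserves old gcd iff gcd(3, v) = 3.
  Option A: v=9, gcd(3,9)=3 -> preserves
  Option B: v=37, gcd(3,37)=1 -> changes
  Option C: v=64, gcd(3,64)=1 -> changes
  Option D: v=61, gcd(3,61)=1 -> changes
  Option E: v=22, gcd(3,22)=1 -> changes

Answer: A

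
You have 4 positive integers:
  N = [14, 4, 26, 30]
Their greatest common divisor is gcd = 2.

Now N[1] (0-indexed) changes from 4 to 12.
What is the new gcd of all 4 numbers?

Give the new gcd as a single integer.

Answer: 2

Derivation:
Numbers: [14, 4, 26, 30], gcd = 2
Change: index 1, 4 -> 12
gcd of the OTHER numbers (without index 1): gcd([14, 26, 30]) = 2
New gcd = gcd(g_others, new_val) = gcd(2, 12) = 2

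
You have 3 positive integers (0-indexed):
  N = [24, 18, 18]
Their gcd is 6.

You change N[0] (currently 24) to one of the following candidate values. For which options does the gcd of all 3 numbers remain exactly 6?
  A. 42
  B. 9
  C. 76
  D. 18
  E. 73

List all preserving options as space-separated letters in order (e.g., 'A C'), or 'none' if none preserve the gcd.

Answer: A

Derivation:
Old gcd = 6; gcd of others (without N[0]) = 18
New gcd for candidate v: gcd(18, v). Preserves old gcd iff gcd(18, v) = 6.
  Option A: v=42, gcd(18,42)=6 -> preserves
  Option B: v=9, gcd(18,9)=9 -> changes
  Option C: v=76, gcd(18,76)=2 -> changes
  Option D: v=18, gcd(18,18)=18 -> changes
  Option E: v=73, gcd(18,73)=1 -> changes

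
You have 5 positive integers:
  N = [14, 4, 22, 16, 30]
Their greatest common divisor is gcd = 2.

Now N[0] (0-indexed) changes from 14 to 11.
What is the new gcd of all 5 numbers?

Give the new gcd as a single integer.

Answer: 1

Derivation:
Numbers: [14, 4, 22, 16, 30], gcd = 2
Change: index 0, 14 -> 11
gcd of the OTHER numbers (without index 0): gcd([4, 22, 16, 30]) = 2
New gcd = gcd(g_others, new_val) = gcd(2, 11) = 1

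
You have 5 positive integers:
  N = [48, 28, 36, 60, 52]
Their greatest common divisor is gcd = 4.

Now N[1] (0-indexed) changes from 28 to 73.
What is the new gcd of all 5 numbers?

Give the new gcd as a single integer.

Answer: 1

Derivation:
Numbers: [48, 28, 36, 60, 52], gcd = 4
Change: index 1, 28 -> 73
gcd of the OTHER numbers (without index 1): gcd([48, 36, 60, 52]) = 4
New gcd = gcd(g_others, new_val) = gcd(4, 73) = 1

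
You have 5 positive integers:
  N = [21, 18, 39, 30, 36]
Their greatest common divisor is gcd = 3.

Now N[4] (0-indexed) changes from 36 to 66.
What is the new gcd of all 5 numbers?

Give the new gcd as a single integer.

Answer: 3

Derivation:
Numbers: [21, 18, 39, 30, 36], gcd = 3
Change: index 4, 36 -> 66
gcd of the OTHER numbers (without index 4): gcd([21, 18, 39, 30]) = 3
New gcd = gcd(g_others, new_val) = gcd(3, 66) = 3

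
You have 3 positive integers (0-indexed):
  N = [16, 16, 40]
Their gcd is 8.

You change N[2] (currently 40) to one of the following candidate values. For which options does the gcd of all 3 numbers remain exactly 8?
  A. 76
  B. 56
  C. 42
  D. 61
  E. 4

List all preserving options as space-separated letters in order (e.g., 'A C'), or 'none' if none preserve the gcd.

Old gcd = 8; gcd of others (without N[2]) = 16
New gcd for candidate v: gcd(16, v). Preserves old gcd iff gcd(16, v) = 8.
  Option A: v=76, gcd(16,76)=4 -> changes
  Option B: v=56, gcd(16,56)=8 -> preserves
  Option C: v=42, gcd(16,42)=2 -> changes
  Option D: v=61, gcd(16,61)=1 -> changes
  Option E: v=4, gcd(16,4)=4 -> changes

Answer: B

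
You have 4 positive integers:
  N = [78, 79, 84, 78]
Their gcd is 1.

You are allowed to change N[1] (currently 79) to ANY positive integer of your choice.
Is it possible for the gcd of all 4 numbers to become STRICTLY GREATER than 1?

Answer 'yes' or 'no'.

Answer: yes

Derivation:
Current gcd = 1
gcd of all OTHER numbers (without N[1]=79): gcd([78, 84, 78]) = 6
The new gcd after any change is gcd(6, new_value).
This can be at most 6.
Since 6 > old gcd 1, the gcd CAN increase (e.g., set N[1] = 6).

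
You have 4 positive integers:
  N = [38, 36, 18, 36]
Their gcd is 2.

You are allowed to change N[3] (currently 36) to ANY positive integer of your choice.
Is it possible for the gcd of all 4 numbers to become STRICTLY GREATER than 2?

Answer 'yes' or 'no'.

Current gcd = 2
gcd of all OTHER numbers (without N[3]=36): gcd([38, 36, 18]) = 2
The new gcd after any change is gcd(2, new_value).
This can be at most 2.
Since 2 = old gcd 2, the gcd can only stay the same or decrease.

Answer: no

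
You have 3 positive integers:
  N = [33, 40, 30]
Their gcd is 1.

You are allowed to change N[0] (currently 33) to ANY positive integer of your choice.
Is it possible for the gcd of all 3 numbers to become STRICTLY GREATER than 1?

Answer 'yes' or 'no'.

Answer: yes

Derivation:
Current gcd = 1
gcd of all OTHER numbers (without N[0]=33): gcd([40, 30]) = 10
The new gcd after any change is gcd(10, new_value).
This can be at most 10.
Since 10 > old gcd 1, the gcd CAN increase (e.g., set N[0] = 10).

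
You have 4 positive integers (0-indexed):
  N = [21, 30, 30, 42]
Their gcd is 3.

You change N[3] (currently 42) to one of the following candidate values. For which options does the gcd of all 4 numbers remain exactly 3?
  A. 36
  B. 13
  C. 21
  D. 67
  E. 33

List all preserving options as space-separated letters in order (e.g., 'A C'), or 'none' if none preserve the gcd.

Answer: A C E

Derivation:
Old gcd = 3; gcd of others (without N[3]) = 3
New gcd for candidate v: gcd(3, v). Preserves old gcd iff gcd(3, v) = 3.
  Option A: v=36, gcd(3,36)=3 -> preserves
  Option B: v=13, gcd(3,13)=1 -> changes
  Option C: v=21, gcd(3,21)=3 -> preserves
  Option D: v=67, gcd(3,67)=1 -> changes
  Option E: v=33, gcd(3,33)=3 -> preserves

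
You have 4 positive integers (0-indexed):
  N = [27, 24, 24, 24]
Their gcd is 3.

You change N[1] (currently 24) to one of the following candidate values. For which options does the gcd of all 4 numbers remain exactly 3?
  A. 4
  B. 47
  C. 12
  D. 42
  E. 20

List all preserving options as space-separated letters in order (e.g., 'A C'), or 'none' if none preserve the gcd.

Old gcd = 3; gcd of others (without N[1]) = 3
New gcd for candidate v: gcd(3, v). Preserves old gcd iff gcd(3, v) = 3.
  Option A: v=4, gcd(3,4)=1 -> changes
  Option B: v=47, gcd(3,47)=1 -> changes
  Option C: v=12, gcd(3,12)=3 -> preserves
  Option D: v=42, gcd(3,42)=3 -> preserves
  Option E: v=20, gcd(3,20)=1 -> changes

Answer: C D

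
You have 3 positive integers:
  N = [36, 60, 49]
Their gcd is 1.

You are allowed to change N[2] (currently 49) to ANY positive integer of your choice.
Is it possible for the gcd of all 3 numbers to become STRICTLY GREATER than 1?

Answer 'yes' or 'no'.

Current gcd = 1
gcd of all OTHER numbers (without N[2]=49): gcd([36, 60]) = 12
The new gcd after any change is gcd(12, new_value).
This can be at most 12.
Since 12 > old gcd 1, the gcd CAN increase (e.g., set N[2] = 12).

Answer: yes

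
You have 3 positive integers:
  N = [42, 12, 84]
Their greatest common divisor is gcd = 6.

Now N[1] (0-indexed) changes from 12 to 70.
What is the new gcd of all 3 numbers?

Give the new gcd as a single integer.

Answer: 14

Derivation:
Numbers: [42, 12, 84], gcd = 6
Change: index 1, 12 -> 70
gcd of the OTHER numbers (without index 1): gcd([42, 84]) = 42
New gcd = gcd(g_others, new_val) = gcd(42, 70) = 14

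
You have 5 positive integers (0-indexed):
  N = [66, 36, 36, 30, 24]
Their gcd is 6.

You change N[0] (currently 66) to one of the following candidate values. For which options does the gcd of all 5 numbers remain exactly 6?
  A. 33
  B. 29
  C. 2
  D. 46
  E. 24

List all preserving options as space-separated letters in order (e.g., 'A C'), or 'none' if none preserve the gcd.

Answer: E

Derivation:
Old gcd = 6; gcd of others (without N[0]) = 6
New gcd for candidate v: gcd(6, v). Preserves old gcd iff gcd(6, v) = 6.
  Option A: v=33, gcd(6,33)=3 -> changes
  Option B: v=29, gcd(6,29)=1 -> changes
  Option C: v=2, gcd(6,2)=2 -> changes
  Option D: v=46, gcd(6,46)=2 -> changes
  Option E: v=24, gcd(6,24)=6 -> preserves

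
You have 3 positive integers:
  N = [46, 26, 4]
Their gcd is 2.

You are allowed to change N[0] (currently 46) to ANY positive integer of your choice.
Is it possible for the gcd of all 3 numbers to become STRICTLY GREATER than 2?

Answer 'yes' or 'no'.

Answer: no

Derivation:
Current gcd = 2
gcd of all OTHER numbers (without N[0]=46): gcd([26, 4]) = 2
The new gcd after any change is gcd(2, new_value).
This can be at most 2.
Since 2 = old gcd 2, the gcd can only stay the same or decrease.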